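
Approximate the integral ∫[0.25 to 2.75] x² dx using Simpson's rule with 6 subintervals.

f(x) = x²
a = 0.25, b = 2.75, n = 6
h = (b - a)/n = 0.416667

Simpson's rule: (h/3)[f(x₀) + 4f(x₁) + 2f(x₂) + ... + f(xₙ)]

x_0 = 0.2500, f(x_0) = 0.062500, coefficient = 1
x_1 = 0.6667, f(x_1) = 0.444444, coefficient = 4
x_2 = 1.0833, f(x_2) = 1.173611, coefficient = 2
x_3 = 1.5000, f(x_3) = 2.250000, coefficient = 4
x_4 = 1.9167, f(x_4) = 3.673611, coefficient = 2
x_5 = 2.3333, f(x_5) = 5.444444, coefficient = 4
x_6 = 2.7500, f(x_6) = 7.562500, coefficient = 1

I ≈ (0.416667/3) × 49.875000 = 6.927083
Exact value: 6.927083
Error: 0.000000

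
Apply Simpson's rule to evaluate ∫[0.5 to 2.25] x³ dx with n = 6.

f(x) = x³
a = 0.5, b = 2.25, n = 6
h = (b - a)/n = 0.291667

Simpson's rule: (h/3)[f(x₀) + 4f(x₁) + 2f(x₂) + ... + f(xₙ)]

x_0 = 0.5000, f(x_0) = 0.125000, coefficient = 1
x_1 = 0.7917, f(x_1) = 0.496166, coefficient = 4
x_2 = 1.0833, f(x_2) = 1.271412, coefficient = 2
x_3 = 1.3750, f(x_3) = 2.599609, coefficient = 4
x_4 = 1.6667, f(x_4) = 4.629630, coefficient = 2
x_5 = 1.9583, f(x_5) = 7.510344, coefficient = 4
x_6 = 2.2500, f(x_6) = 11.390625, coefficient = 1

I ≈ (0.291667/3) × 65.742188 = 6.391602
Exact value: 6.391602
Error: 0.000000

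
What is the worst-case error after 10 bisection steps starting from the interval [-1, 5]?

Bisection error bound: |error| ≤ (b-a)/2^n
|error| ≤ (5 - (-1))/2^10 = 6/2^10
|error| ≤ 0.0058593750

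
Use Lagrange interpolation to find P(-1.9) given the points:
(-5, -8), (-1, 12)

Lagrange interpolation formula:
P(x) = Σ yᵢ × Lᵢ(x)
where Lᵢ(x) = Π_{j≠i} (x - xⱼ)/(xᵢ - xⱼ)

L_0(-1.9) = (-1.9 - (-1))/(-5 - (-1)) = 0.225000
L_1(-1.9) = (-1.9 - (-5))/(-1 - (-5)) = 0.775000

P(-1.9) = (-8)×L_0(-1.9) + 12×L_1(-1.9)
P(-1.9) = 7.500000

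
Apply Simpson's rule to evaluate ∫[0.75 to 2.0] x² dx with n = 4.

f(x) = x²
a = 0.75, b = 2.0, n = 4
h = (b - a)/n = 0.312500

Simpson's rule: (h/3)[f(x₀) + 4f(x₁) + 2f(x₂) + ... + f(xₙ)]

x_0 = 0.7500, f(x_0) = 0.562500, coefficient = 1
x_1 = 1.0625, f(x_1) = 1.128906, coefficient = 4
x_2 = 1.3750, f(x_2) = 1.890625, coefficient = 2
x_3 = 1.6875, f(x_3) = 2.847656, coefficient = 4
x_4 = 2.0000, f(x_4) = 4.000000, coefficient = 1

I ≈ (0.312500/3) × 24.250000 = 2.526042
Exact value: 2.526042
Error: 0.000000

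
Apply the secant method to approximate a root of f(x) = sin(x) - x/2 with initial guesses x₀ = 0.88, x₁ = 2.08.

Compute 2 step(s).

f(x) = sin(x) - x/2
x₀ = 0.88, x₁ = 2.08

Secant formula: x_{n+1} = x_n - f(x_n)(x_n - x_{n-1})/(f(x_n) - f(x_{n-1}))

Iteration 1:
  f(0.880000) = 0.330739
  f(2.080000) = -0.166867
  x_2 = 2.080000 - (-0.166867)×(2.080000 - 0.880000)/(-0.166867 - 0.330739)
       = 1.677592
Iteration 2:
  f(2.080000) = -0.166867
  f(1.677592) = 0.155507
  x_3 = 1.677592 - 0.155507×(1.677592 - 2.080000)/(0.155507 - (-0.166867))
       = 1.871706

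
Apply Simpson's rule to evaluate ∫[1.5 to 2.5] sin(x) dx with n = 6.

f(x) = sin(x)
a = 1.5, b = 2.5, n = 6
h = (b - a)/n = 0.166667

Simpson's rule: (h/3)[f(x₀) + 4f(x₁) + 2f(x₂) + ... + f(xₙ)]

x_0 = 1.5000, f(x_0) = 0.997495, coefficient = 1
x_1 = 1.6667, f(x_1) = 0.995408, coefficient = 4
x_2 = 1.8333, f(x_2) = 0.965735, coefficient = 2
x_3 = 2.0000, f(x_3) = 0.909297, coefficient = 4
x_4 = 2.1667, f(x_4) = 0.827660, coefficient = 2
x_5 = 2.3333, f(x_5) = 0.723086, coefficient = 4
x_6 = 2.5000, f(x_6) = 0.598472, coefficient = 1

I ≈ (0.166667/3) × 15.693922 = 0.871885
Exact value: 0.871881
Error: 0.000004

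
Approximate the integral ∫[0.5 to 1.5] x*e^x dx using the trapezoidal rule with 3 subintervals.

f(x) = x*e^x
a = 0.5, b = 1.5, n = 3
h = (b - a)/n = 0.333333

Trapezoidal rule: (h/2)[f(x₀) + 2f(x₁) + 2f(x₂) + ... + f(xₙ)]

x_0 = 0.5000, f(x_0) = 0.824361, coefficient = 1
x_1 = 0.8333, f(x_1) = 1.917480, coefficient = 2
x_2 = 1.1667, f(x_2) = 3.746482, coefficient = 2
x_3 = 1.5000, f(x_3) = 6.722534, coefficient = 1

I ≈ (0.333333/2) × 18.874819 = 3.145803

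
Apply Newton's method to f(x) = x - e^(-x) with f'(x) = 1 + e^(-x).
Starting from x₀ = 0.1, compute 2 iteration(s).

f(x) = x - e^(-x)
f'(x) = 1 + e^(-x)
x₀ = 0.1

Newton-Raphson formula: x_{n+1} = x_n - f(x_n)/f'(x_n)

Iteration 1:
  f(0.100000) = -0.804837
  f'(0.100000) = 1.904837
  x_1 = 0.100000 - (-0.804837)/1.904837 = 0.522523
Iteration 2:
  f(0.522523) = -0.070500
  f'(0.522523) = 1.593023
  x_2 = 0.522523 - (-0.070500)/1.593023 = 0.566778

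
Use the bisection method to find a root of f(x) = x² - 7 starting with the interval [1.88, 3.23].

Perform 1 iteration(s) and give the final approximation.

f(x) = x² - 7
Initial interval: [1.88, 3.23]

Iteration 1:
  c_1 = (1.880000 + 3.230000)/2 = 2.555000
  f(c_1) = f(2.555000) = -0.471975
  f(a) × f(c) ≥ 0, new interval: [2.555000, 3.230000]

After 1 iteration(s), the approximation is c_1 = 2.555000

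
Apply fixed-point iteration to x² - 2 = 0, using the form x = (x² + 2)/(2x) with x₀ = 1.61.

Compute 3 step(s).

Equation: x² - 2 = 0
Fixed-point form: x = (x² + 2)/(2x)
x₀ = 1.61

x_1 = g(1.610000) = 1.426118
x_2 = g(1.426118) = 1.414263
x_3 = g(1.414263) = 1.414214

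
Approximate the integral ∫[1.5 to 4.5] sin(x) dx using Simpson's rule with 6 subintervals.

f(x) = sin(x)
a = 1.5, b = 4.5, n = 6
h = (b - a)/n = 0.500000

Simpson's rule: (h/3)[f(x₀) + 4f(x₁) + 2f(x₂) + ... + f(xₙ)]

x_0 = 1.5000, f(x_0) = 0.997495, coefficient = 1
x_1 = 2.0000, f(x_1) = 0.909297, coefficient = 4
x_2 = 2.5000, f(x_2) = 0.598472, coefficient = 2
x_3 = 3.0000, f(x_3) = 0.141120, coefficient = 4
x_4 = 3.5000, f(x_4) = -0.350783, coefficient = 2
x_5 = 4.0000, f(x_5) = -0.756802, coefficient = 4
x_6 = 4.5000, f(x_6) = -0.977530, coefficient = 1

I ≈ (0.500000/3) × 1.689802 = 0.281634
Exact value: 0.281533
Error: 0.000101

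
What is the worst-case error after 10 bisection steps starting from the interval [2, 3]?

Bisection error bound: |error| ≤ (b-a)/2^n
|error| ≤ (3 - 2)/2^10 = 1/2^10
|error| ≤ 0.0009765625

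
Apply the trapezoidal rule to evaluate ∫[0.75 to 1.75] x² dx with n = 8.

f(x) = x²
a = 0.75, b = 1.75, n = 8
h = (b - a)/n = 0.125000

Trapezoidal rule: (h/2)[f(x₀) + 2f(x₁) + 2f(x₂) + ... + f(xₙ)]

x_0 = 0.7500, f(x_0) = 0.562500, coefficient = 1
x_1 = 0.8750, f(x_1) = 0.765625, coefficient = 2
x_2 = 1.0000, f(x_2) = 1.000000, coefficient = 2
x_3 = 1.1250, f(x_3) = 1.265625, coefficient = 2
x_4 = 1.2500, f(x_4) = 1.562500, coefficient = 2
x_5 = 1.3750, f(x_5) = 1.890625, coefficient = 2
x_6 = 1.5000, f(x_6) = 2.250000, coefficient = 2
x_7 = 1.6250, f(x_7) = 2.640625, coefficient = 2
x_8 = 1.7500, f(x_8) = 3.062500, coefficient = 1

I ≈ (0.125000/2) × 26.375000 = 1.648438
Exact value: 1.645833
Error: 0.002604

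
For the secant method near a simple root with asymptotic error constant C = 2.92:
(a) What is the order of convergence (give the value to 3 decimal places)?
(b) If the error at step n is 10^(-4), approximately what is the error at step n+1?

(a) Secant method has superlinear convergence with order φ = (1+√5)/2 ≈ 1.618.
    This means |e_{n+1}| ≈ C|e_n|^1.618.

(b) With |e_n| = 10^(-4) and C = 2.92:
    |e_{n+1}| ≈ 2.92 × (10^(-4))^1.618 = 2.92 × 10^(-6.47)

(a) ≈ 1.618 (golden ratio); (b) |e_{n+1}| ≈ 9.846e-07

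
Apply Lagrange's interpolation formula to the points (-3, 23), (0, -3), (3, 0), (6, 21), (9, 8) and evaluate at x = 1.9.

Lagrange interpolation formula:
P(x) = Σ yᵢ × Lᵢ(x)
where Lᵢ(x) = Π_{j≠i} (x - xⱼ)/(xᵢ - xⱼ)

L_0(1.9) = (1.9 - 0)/(-3 - 0) × (1.9 - 3)/(-3 - 3) × (1.9 - 6)/(-3 - 6) × (1.9 - 9)/(-3 - 9) = -0.031296
L_1(1.9) = (1.9 - (-3))/(0 - (-3)) × (1.9 - 3)/(0 - 3) × (1.9 - 6)/(0 - 6) × (1.9 - 9)/(0 - 9) = 0.322845
L_2(1.9) = (1.9 - (-3))/(3 - (-3)) × (1.9 - 0)/(3 - 0) × (1.9 - 6)/(3 - 6) × (1.9 - 9)/(3 - 9) = 0.836463
L_3(1.9) = (1.9 - (-3))/(6 - (-3)) × (1.9 - 0)/(6 - 0) × (1.9 - 3)/(6 - 3) × (1.9 - 9)/(6 - 9) = -0.149611
L_4(1.9) = (1.9 - (-3))/(9 - (-3)) × (1.9 - 0)/(9 - 0) × (1.9 - 3)/(9 - 3) × (1.9 - 6)/(9 - 6) = 0.021599

P(1.9) = 23×L_0(1.9) + (-3)×L_1(1.9) + 0×L_2(1.9) + 21×L_3(1.9) + 8×L_4(1.9)
P(1.9) = -4.657397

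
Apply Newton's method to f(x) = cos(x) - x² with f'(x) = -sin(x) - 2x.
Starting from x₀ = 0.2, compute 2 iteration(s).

f(x) = cos(x) - x²
f'(x) = -sin(x) - 2x
x₀ = 0.2

Newton-Raphson formula: x_{n+1} = x_n - f(x_n)/f'(x_n)

Iteration 1:
  f(0.200000) = 0.940067
  f'(0.200000) = -0.598669
  x_1 = 0.200000 - 0.940067/(-0.598669) = 1.770260
Iteration 2:
  f(1.770260) = -3.331965
  f'(1.770260) = -4.520693
  x_2 = 1.770260 - (-3.331965)/(-4.520693) = 1.033213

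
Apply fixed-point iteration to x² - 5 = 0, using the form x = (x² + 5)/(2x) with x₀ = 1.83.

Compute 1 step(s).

Equation: x² - 5 = 0
Fixed-point form: x = (x² + 5)/(2x)
x₀ = 1.83

x_1 = g(1.830000) = 2.281120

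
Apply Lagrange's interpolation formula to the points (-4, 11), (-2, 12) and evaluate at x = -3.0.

Lagrange interpolation formula:
P(x) = Σ yᵢ × Lᵢ(x)
where Lᵢ(x) = Π_{j≠i} (x - xⱼ)/(xᵢ - xⱼ)

L_0(-3.0) = (-3.0 - (-2))/(-4 - (-2)) = 0.500000
L_1(-3.0) = (-3.0 - (-4))/(-2 - (-4)) = 0.500000

P(-3.0) = 11×L_0(-3.0) + 12×L_1(-3.0)
P(-3.0) = 11.500000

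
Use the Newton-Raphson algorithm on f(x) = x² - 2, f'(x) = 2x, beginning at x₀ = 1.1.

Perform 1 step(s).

f(x) = x² - 2
f'(x) = 2x
x₀ = 1.1

Newton-Raphson formula: x_{n+1} = x_n - f(x_n)/f'(x_n)

Iteration 1:
  f(1.100000) = -0.790000
  f'(1.100000) = 2.200000
  x_1 = 1.100000 - (-0.790000)/2.200000 = 1.459091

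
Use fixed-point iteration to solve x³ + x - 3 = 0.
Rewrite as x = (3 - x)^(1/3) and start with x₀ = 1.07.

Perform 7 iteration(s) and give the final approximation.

Equation: x³ + x - 3 = 0
Fixed-point form: x = (3 - x)^(1/3)
x₀ = 1.07

x_1 = g(1.070000) = 1.245047
x_2 = g(1.245047) = 1.206207
x_3 = g(1.206207) = 1.215041
x_4 = g(1.215041) = 1.213043
x_5 = g(1.213043) = 1.213495
x_6 = g(1.213495) = 1.213393
x_7 = g(1.213393) = 1.213416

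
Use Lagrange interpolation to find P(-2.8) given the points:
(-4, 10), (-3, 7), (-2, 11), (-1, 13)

Lagrange interpolation formula:
P(x) = Σ yᵢ × Lᵢ(x)
where Lᵢ(x) = Π_{j≠i} (x - xⱼ)/(xᵢ - xⱼ)

L_0(-2.8) = (-2.8 - (-3))/(-4 - (-3)) × (-2.8 - (-2))/(-4 - (-2)) × (-2.8 - (-1))/(-4 - (-1)) = -0.048000
L_1(-2.8) = (-2.8 - (-4))/(-3 - (-4)) × (-2.8 - (-2))/(-3 - (-2)) × (-2.8 - (-1))/(-3 - (-1)) = 0.864000
L_2(-2.8) = (-2.8 - (-4))/(-2 - (-4)) × (-2.8 - (-3))/(-2 - (-3)) × (-2.8 - (-1))/(-2 - (-1)) = 0.216000
L_3(-2.8) = (-2.8 - (-4))/(-1 - (-4)) × (-2.8 - (-3))/(-1 - (-3)) × (-2.8 - (-2))/(-1 - (-2)) = -0.032000

P(-2.8) = 10×L_0(-2.8) + 7×L_1(-2.8) + 11×L_2(-2.8) + 13×L_3(-2.8)
P(-2.8) = 7.528000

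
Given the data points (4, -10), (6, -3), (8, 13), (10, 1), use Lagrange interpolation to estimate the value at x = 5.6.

Lagrange interpolation formula:
P(x) = Σ yᵢ × Lᵢ(x)
where Lᵢ(x) = Π_{j≠i} (x - xⱼ)/(xᵢ - xⱼ)

L_0(5.6) = (5.6 - 6)/(4 - 6) × (5.6 - 8)/(4 - 8) × (5.6 - 10)/(4 - 10) = 0.088000
L_1(5.6) = (5.6 - 4)/(6 - 4) × (5.6 - 8)/(6 - 8) × (5.6 - 10)/(6 - 10) = 1.056000
L_2(5.6) = (5.6 - 4)/(8 - 4) × (5.6 - 6)/(8 - 6) × (5.6 - 10)/(8 - 10) = -0.176000
L_3(5.6) = (5.6 - 4)/(10 - 4) × (5.6 - 6)/(10 - 6) × (5.6 - 8)/(10 - 8) = 0.032000

P(5.6) = (-10)×L_0(5.6) + (-3)×L_1(5.6) + 13×L_2(5.6) + 1×L_3(5.6)
P(5.6) = -6.304000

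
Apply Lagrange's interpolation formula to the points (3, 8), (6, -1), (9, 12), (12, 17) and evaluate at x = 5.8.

Lagrange interpolation formula:
P(x) = Σ yᵢ × Lᵢ(x)
where Lᵢ(x) = Π_{j≠i} (x - xⱼ)/(xᵢ - xⱼ)

L_0(5.8) = (5.8 - 6)/(3 - 6) × (5.8 - 9)/(3 - 9) × (5.8 - 12)/(3 - 12) = 0.024494
L_1(5.8) = (5.8 - 3)/(6 - 3) × (5.8 - 9)/(6 - 9) × (5.8 - 12)/(6 - 12) = 1.028741
L_2(5.8) = (5.8 - 3)/(9 - 3) × (5.8 - 6)/(9 - 6) × (5.8 - 12)/(9 - 12) = -0.064296
L_3(5.8) = (5.8 - 3)/(12 - 3) × (5.8 - 6)/(12 - 6) × (5.8 - 9)/(12 - 9) = 0.011062

P(5.8) = 8×L_0(5.8) + (-1)×L_1(5.8) + 12×L_2(5.8) + 17×L_3(5.8)
P(5.8) = -1.416296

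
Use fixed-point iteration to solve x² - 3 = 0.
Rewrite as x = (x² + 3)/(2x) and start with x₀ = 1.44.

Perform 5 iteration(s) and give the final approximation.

Equation: x² - 3 = 0
Fixed-point form: x = (x² + 3)/(2x)
x₀ = 1.44

x_1 = g(1.440000) = 1.761667
x_2 = g(1.761667) = 1.732300
x_3 = g(1.732300) = 1.732051
x_4 = g(1.732051) = 1.732051
x_5 = g(1.732051) = 1.732051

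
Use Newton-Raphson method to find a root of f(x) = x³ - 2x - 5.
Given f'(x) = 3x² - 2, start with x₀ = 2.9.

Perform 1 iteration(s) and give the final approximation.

f(x) = x³ - 2x - 5
f'(x) = 3x² - 2
x₀ = 2.9

Newton-Raphson formula: x_{n+1} = x_n - f(x_n)/f'(x_n)

Iteration 1:
  f(2.900000) = 13.589000
  f'(2.900000) = 23.230000
  x_1 = 2.900000 - 13.589000/23.230000 = 2.315024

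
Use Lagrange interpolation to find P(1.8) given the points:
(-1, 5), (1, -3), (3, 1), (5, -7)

Lagrange interpolation formula:
P(x) = Σ yᵢ × Lᵢ(x)
where Lᵢ(x) = Π_{j≠i} (x - xⱼ)/(xᵢ - xⱼ)

L_0(1.8) = (1.8 - 1)/(-1 - 1) × (1.8 - 3)/(-1 - 3) × (1.8 - 5)/(-1 - 5) = -0.064000
L_1(1.8) = (1.8 - (-1))/(1 - (-1)) × (1.8 - 3)/(1 - 3) × (1.8 - 5)/(1 - 5) = 0.672000
L_2(1.8) = (1.8 - (-1))/(3 - (-1)) × (1.8 - 1)/(3 - 1) × (1.8 - 5)/(3 - 5) = 0.448000
L_3(1.8) = (1.8 - (-1))/(5 - (-1)) × (1.8 - 1)/(5 - 1) × (1.8 - 3)/(5 - 3) = -0.056000

P(1.8) = 5×L_0(1.8) + (-3)×L_1(1.8) + 1×L_2(1.8) + (-7)×L_3(1.8)
P(1.8) = -1.496000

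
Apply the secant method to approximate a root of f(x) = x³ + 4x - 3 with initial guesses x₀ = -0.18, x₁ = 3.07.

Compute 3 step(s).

f(x) = x³ + 4x - 3
x₀ = -0.18, x₁ = 3.07

Secant formula: x_{n+1} = x_n - f(x_n)(x_n - x_{n-1})/(f(x_n) - f(x_{n-1}))

Iteration 1:
  f(-0.180000) = -3.725832
  f(3.070000) = 38.214443
  x_2 = 3.070000 - 38.214443×(3.070000 - (-0.180000))/(38.214443 - (-3.725832))
       = 0.108719
Iteration 2:
  f(3.070000) = 38.214443
  f(0.108719) = -2.563839
  x_3 = 0.108719 - (-2.563839)×(0.108719 - 3.070000)/(-2.563839 - 38.214443)
       = 0.294903
Iteration 3:
  f(0.108719) = -2.563839
  f(0.294903) = -1.794743
  x_4 = 0.294903 - (-1.794743)×(0.294903 - 0.108719)/(-1.794743 - (-2.563839))
       = 0.729376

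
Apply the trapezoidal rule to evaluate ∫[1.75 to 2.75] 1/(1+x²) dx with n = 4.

f(x) = 1/(1+x²)
a = 1.75, b = 2.75, n = 4
h = (b - a)/n = 0.250000

Trapezoidal rule: (h/2)[f(x₀) + 2f(x₁) + 2f(x₂) + ... + f(xₙ)]

x_0 = 1.7500, f(x_0) = 0.246154, coefficient = 1
x_1 = 2.0000, f(x_1) = 0.200000, coefficient = 2
x_2 = 2.2500, f(x_2) = 0.164948, coefficient = 2
x_3 = 2.5000, f(x_3) = 0.137931, coefficient = 2
x_4 = 2.7500, f(x_4) = 0.116788, coefficient = 1

I ≈ (0.250000/2) × 1.368701 = 0.171088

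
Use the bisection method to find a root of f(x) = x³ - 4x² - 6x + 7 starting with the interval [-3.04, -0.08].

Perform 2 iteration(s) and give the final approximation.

f(x) = x³ - 4x² - 6x + 7
Initial interval: [-3.04, -0.08]

Iteration 1:
  c_1 = (-3.040000 + (-0.080000))/2 = -1.560000
  f(c_1) = f(-1.560000) = 2.829184
  f(a) × f(c) < 0, new interval: [-3.040000, -1.560000]
Iteration 2:
  c_2 = (-3.040000 + (-1.560000))/2 = -2.300000
  f(c_2) = f(-2.300000) = -12.527000
  f(a) × f(c) ≥ 0, new interval: [-2.300000, -1.560000]

After 2 iteration(s), the approximation is c_2 = -2.300000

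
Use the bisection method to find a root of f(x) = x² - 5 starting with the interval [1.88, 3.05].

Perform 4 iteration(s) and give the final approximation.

f(x) = x² - 5
Initial interval: [1.88, 3.05]

Iteration 1:
  c_1 = (1.880000 + 3.050000)/2 = 2.465000
  f(c_1) = f(2.465000) = 1.076225
  f(a) × f(c) < 0, new interval: [1.880000, 2.465000]
Iteration 2:
  c_2 = (1.880000 + 2.465000)/2 = 2.172500
  f(c_2) = f(2.172500) = -0.280244
  f(a) × f(c) ≥ 0, new interval: [2.172500, 2.465000]
Iteration 3:
  c_3 = (2.172500 + 2.465000)/2 = 2.318750
  f(c_3) = f(2.318750) = 0.376602
  f(a) × f(c) < 0, new interval: [2.172500, 2.318750]
Iteration 4:
  c_4 = (2.172500 + 2.318750)/2 = 2.245625
  f(c_4) = f(2.245625) = 0.042832
  f(a) × f(c) < 0, new interval: [2.172500, 2.245625]

After 4 iteration(s), the approximation is c_4 = 2.245625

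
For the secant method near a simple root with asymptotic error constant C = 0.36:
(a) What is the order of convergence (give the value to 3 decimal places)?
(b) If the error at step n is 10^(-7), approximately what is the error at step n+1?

(a) Secant method has superlinear convergence with order φ = (1+√5)/2 ≈ 1.618.
    This means |e_{n+1}| ≈ C|e_n|^1.618.

(b) With |e_n| = 10^(-7) and C = 0.36:
    |e_{n+1}| ≈ 0.36 × (10^(-7))^1.618 = 0.36 × 10^(-11.33)

(a) ≈ 1.618 (golden ratio); (b) |e_{n+1}| ≈ 1.698e-12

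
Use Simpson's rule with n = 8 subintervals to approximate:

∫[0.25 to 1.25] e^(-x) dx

f(x) = e^(-x)
a = 0.25, b = 1.25, n = 8
h = (b - a)/n = 0.125000

Simpson's rule: (h/3)[f(x₀) + 4f(x₁) + 2f(x₂) + ... + f(xₙ)]

x_0 = 0.2500, f(x_0) = 0.778801, coefficient = 1
x_1 = 0.3750, f(x_1) = 0.687289, coefficient = 4
x_2 = 0.5000, f(x_2) = 0.606531, coefficient = 2
x_3 = 0.6250, f(x_3) = 0.535261, coefficient = 4
x_4 = 0.7500, f(x_4) = 0.472367, coefficient = 2
x_5 = 0.8750, f(x_5) = 0.416862, coefficient = 4
x_6 = 1.0000, f(x_6) = 0.367879, coefficient = 2
x_7 = 1.1250, f(x_7) = 0.324652, coefficient = 4
x_8 = 1.2500, f(x_8) = 0.286505, coefficient = 1

I ≈ (0.125000/3) × 11.815120 = 0.492297
Exact value: 0.492296
Error: 0.000001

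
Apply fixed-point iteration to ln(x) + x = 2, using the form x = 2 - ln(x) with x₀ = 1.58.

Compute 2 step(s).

Equation: ln(x) + x = 2
Fixed-point form: x = 2 - ln(x)
x₀ = 1.58

x_1 = g(1.580000) = 1.542575
x_2 = g(1.542575) = 1.566547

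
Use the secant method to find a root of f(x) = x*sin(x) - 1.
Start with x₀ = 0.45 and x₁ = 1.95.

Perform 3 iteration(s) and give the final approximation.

f(x) = x*sin(x) - 1
x₀ = 0.45, x₁ = 1.95

Secant formula: x_{n+1} = x_n - f(x_n)(x_n - x_{n-1})/(f(x_n) - f(x_{n-1}))

Iteration 1:
  f(0.450000) = -0.804266
  f(1.950000) = 0.811471
  x_2 = 1.950000 - 0.811471×(1.950000 - 0.450000)/(0.811471 - (-0.804266))
       = 1.196655
Iteration 2:
  f(1.950000) = 0.811471
  f(1.196655) = 0.113873
  x_3 = 1.196655 - 0.113873×(1.196655 - 1.950000)/(0.113873 - 0.811471)
       = 1.073683
Iteration 3:
  f(1.196655) = 0.113873
  f(1.073683) = -0.056273
  x_4 = 1.073683 - (-0.056273)×(1.073683 - 1.196655)/(-0.056273 - 0.113873)
       = 1.114354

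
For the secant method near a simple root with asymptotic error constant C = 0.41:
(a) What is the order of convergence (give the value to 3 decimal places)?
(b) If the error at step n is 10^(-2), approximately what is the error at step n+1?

(a) Secant method has superlinear convergence with order φ = (1+√5)/2 ≈ 1.618.
    This means |e_{n+1}| ≈ C|e_n|^1.618.

(b) With |e_n| = 10^(-2) and C = 0.41:
    |e_{n+1}| ≈ 0.41 × (10^(-2))^1.618 = 0.41 × 10^(-3.24)

(a) ≈ 1.618 (golden ratio); (b) |e_{n+1}| ≈ 2.381e-04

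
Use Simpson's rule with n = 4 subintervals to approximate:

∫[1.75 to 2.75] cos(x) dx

f(x) = cos(x)
a = 1.75, b = 2.75, n = 4
h = (b - a)/n = 0.250000

Simpson's rule: (h/3)[f(x₀) + 4f(x₁) + 2f(x₂) + ... + f(xₙ)]

x_0 = 1.7500, f(x_0) = -0.178246, coefficient = 1
x_1 = 2.0000, f(x_1) = -0.416147, coefficient = 4
x_2 = 2.2500, f(x_2) = -0.628174, coefficient = 2
x_3 = 2.5000, f(x_3) = -0.801144, coefficient = 4
x_4 = 2.7500, f(x_4) = -0.924302, coefficient = 1

I ≈ (0.250000/3) × -7.228057 = -0.602338
Exact value: -0.602325
Error: 0.000013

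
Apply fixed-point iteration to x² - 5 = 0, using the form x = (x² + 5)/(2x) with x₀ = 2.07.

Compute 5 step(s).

Equation: x² - 5 = 0
Fixed-point form: x = (x² + 5)/(2x)
x₀ = 2.07

x_1 = g(2.070000) = 2.242729
x_2 = g(2.242729) = 2.236078
x_3 = g(2.236078) = 2.236068
x_4 = g(2.236068) = 2.236068
x_5 = g(2.236068) = 2.236068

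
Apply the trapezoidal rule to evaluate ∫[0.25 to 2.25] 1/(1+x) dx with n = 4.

f(x) = 1/(1+x)
a = 0.25, b = 2.25, n = 4
h = (b - a)/n = 0.500000

Trapezoidal rule: (h/2)[f(x₀) + 2f(x₁) + 2f(x₂) + ... + f(xₙ)]

x_0 = 0.2500, f(x_0) = 0.800000, coefficient = 1
x_1 = 0.7500, f(x_1) = 0.571429, coefficient = 2
x_2 = 1.2500, f(x_2) = 0.444444, coefficient = 2
x_3 = 1.7500, f(x_3) = 0.363636, coefficient = 2
x_4 = 2.2500, f(x_4) = 0.307692, coefficient = 1

I ≈ (0.500000/2) × 3.866711 = 0.966678
Exact value: 0.955511
Error: 0.011166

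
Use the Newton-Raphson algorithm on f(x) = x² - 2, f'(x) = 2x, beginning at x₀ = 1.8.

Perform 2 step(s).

f(x) = x² - 2
f'(x) = 2x
x₀ = 1.8

Newton-Raphson formula: x_{n+1} = x_n - f(x_n)/f'(x_n)

Iteration 1:
  f(1.800000) = 1.240000
  f'(1.800000) = 3.600000
  x_1 = 1.800000 - 1.240000/3.600000 = 1.455556
Iteration 2:
  f(1.455556) = 0.118642
  f'(1.455556) = 2.911111
  x_2 = 1.455556 - 0.118642/2.911111 = 1.414801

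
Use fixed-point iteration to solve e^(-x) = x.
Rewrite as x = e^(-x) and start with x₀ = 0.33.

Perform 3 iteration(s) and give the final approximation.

Equation: e^(-x) = x
Fixed-point form: x = e^(-x)
x₀ = 0.33

x_1 = g(0.330000) = 0.718924
x_2 = g(0.718924) = 0.487276
x_3 = g(0.487276) = 0.614297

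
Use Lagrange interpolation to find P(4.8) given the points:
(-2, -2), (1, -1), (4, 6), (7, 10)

Lagrange interpolation formula:
P(x) = Σ yᵢ × Lᵢ(x)
where Lᵢ(x) = Π_{j≠i} (x - xⱼ)/(xᵢ - xⱼ)

L_0(4.8) = (4.8 - 1)/(-2 - 1) × (4.8 - 4)/(-2 - 4) × (4.8 - 7)/(-2 - 7) = 0.041284
L_1(4.8) = (4.8 - (-2))/(1 - (-2)) × (4.8 - 4)/(1 - 4) × (4.8 - 7)/(1 - 7) = -0.221630
L_2(4.8) = (4.8 - (-2))/(4 - (-2)) × (4.8 - 1)/(4 - 1) × (4.8 - 7)/(4 - 7) = 1.052741
L_3(4.8) = (4.8 - (-2))/(7 - (-2)) × (4.8 - 1)/(7 - 1) × (4.8 - 4)/(7 - 4) = 0.127605

P(4.8) = (-2)×L_0(4.8) + (-1)×L_1(4.8) + 6×L_2(4.8) + 10×L_3(4.8)
P(4.8) = 7.731556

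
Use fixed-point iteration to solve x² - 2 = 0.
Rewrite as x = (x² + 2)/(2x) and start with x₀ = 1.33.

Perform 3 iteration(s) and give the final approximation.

Equation: x² - 2 = 0
Fixed-point form: x = (x² + 2)/(2x)
x₀ = 1.33

x_1 = g(1.330000) = 1.416880
x_2 = g(1.416880) = 1.414216
x_3 = g(1.414216) = 1.414214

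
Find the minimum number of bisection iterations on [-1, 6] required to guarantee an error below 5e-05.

We need (b-a)/2^n ≤ 5e-05
(6 - (-1))/2^n ≤ 5e-05
7/2^n ≤ 5e-05
2^n ≥ 140000
n ≥ log₂(140000) = 17.10
n ≥ 18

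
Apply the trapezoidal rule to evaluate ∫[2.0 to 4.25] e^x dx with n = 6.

f(x) = e^x
a = 2.0, b = 4.25, n = 6
h = (b - a)/n = 0.375000

Trapezoidal rule: (h/2)[f(x₀) + 2f(x₁) + 2f(x₂) + ... + f(xₙ)]

x_0 = 2.0000, f(x_0) = 7.389056, coefficient = 1
x_1 = 2.3750, f(x_1) = 10.751013, coefficient = 2
x_2 = 2.7500, f(x_2) = 15.642632, coefficient = 2
x_3 = 3.1250, f(x_3) = 22.759895, coefficient = 2
x_4 = 3.5000, f(x_4) = 33.115452, coefficient = 2
x_5 = 3.8750, f(x_5) = 48.182698, coefficient = 2
x_6 = 4.2500, f(x_6) = 70.105412, coefficient = 1

I ≈ (0.375000/2) × 338.397849 = 63.449597
Exact value: 62.716356
Error: 0.733240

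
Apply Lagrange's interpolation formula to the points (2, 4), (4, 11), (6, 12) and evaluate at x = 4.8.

Lagrange interpolation formula:
P(x) = Σ yᵢ × Lᵢ(x)
where Lᵢ(x) = Π_{j≠i} (x - xⱼ)/(xᵢ - xⱼ)

L_0(4.8) = (4.8 - 4)/(2 - 4) × (4.8 - 6)/(2 - 6) = -0.120000
L_1(4.8) = (4.8 - 2)/(4 - 2) × (4.8 - 6)/(4 - 6) = 0.840000
L_2(4.8) = (4.8 - 2)/(6 - 2) × (4.8 - 4)/(6 - 4) = 0.280000

P(4.8) = 4×L_0(4.8) + 11×L_1(4.8) + 12×L_2(4.8)
P(4.8) = 12.120000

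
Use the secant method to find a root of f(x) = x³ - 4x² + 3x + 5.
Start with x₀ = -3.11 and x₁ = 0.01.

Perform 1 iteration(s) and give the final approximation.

f(x) = x³ - 4x² + 3x + 5
x₀ = -3.11, x₁ = 0.01

Secant formula: x_{n+1} = x_n - f(x_n)(x_n - x_{n-1})/(f(x_n) - f(x_{n-1}))

Iteration 1:
  f(-3.110000) = -73.098631
  f(0.010000) = 5.029601
  x_2 = 0.010000 - 5.029601×(0.010000 - (-3.110000))/(5.029601 - (-73.098631))
       = -0.190854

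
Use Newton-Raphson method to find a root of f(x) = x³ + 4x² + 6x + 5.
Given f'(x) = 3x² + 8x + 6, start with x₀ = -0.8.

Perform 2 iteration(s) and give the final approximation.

f(x) = x³ + 4x² + 6x + 5
f'(x) = 3x² + 8x + 6
x₀ = -0.8

Newton-Raphson formula: x_{n+1} = x_n - f(x_n)/f'(x_n)

Iteration 1:
  f(-0.800000) = 2.248000
  f'(-0.800000) = 1.520000
  x_1 = -0.800000 - 2.248000/1.520000 = -2.278947
Iteration 2:
  f(-2.278947) = 0.264777
  f'(-2.278947) = 3.349224
  x_2 = -2.278947 - 0.264777/3.349224 = -2.358003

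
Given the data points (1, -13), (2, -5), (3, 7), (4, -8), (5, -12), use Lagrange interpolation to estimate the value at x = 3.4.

Lagrange interpolation formula:
P(x) = Σ yᵢ × Lᵢ(x)
where Lᵢ(x) = Π_{j≠i} (x - xⱼ)/(xᵢ - xⱼ)

L_0(3.4) = (3.4 - 2)/(1 - 2) × (3.4 - 3)/(1 - 3) × (3.4 - 4)/(1 - 4) × (3.4 - 5)/(1 - 5) = 0.022400
L_1(3.4) = (3.4 - 1)/(2 - 1) × (3.4 - 3)/(2 - 3) × (3.4 - 4)/(2 - 4) × (3.4 - 5)/(2 - 5) = -0.153600
L_2(3.4) = (3.4 - 1)/(3 - 1) × (3.4 - 2)/(3 - 2) × (3.4 - 4)/(3 - 4) × (3.4 - 5)/(3 - 5) = 0.806400
L_3(3.4) = (3.4 - 1)/(4 - 1) × (3.4 - 2)/(4 - 2) × (3.4 - 3)/(4 - 3) × (3.4 - 5)/(4 - 5) = 0.358400
L_4(3.4) = (3.4 - 1)/(5 - 1) × (3.4 - 2)/(5 - 2) × (3.4 - 3)/(5 - 3) × (3.4 - 4)/(5 - 4) = -0.033600

P(3.4) = (-13)×L_0(3.4) + (-5)×L_1(3.4) + 7×L_2(3.4) + (-8)×L_3(3.4) + (-12)×L_4(3.4)
P(3.4) = 3.657600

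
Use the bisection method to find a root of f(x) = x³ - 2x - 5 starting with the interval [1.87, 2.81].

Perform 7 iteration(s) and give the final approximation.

f(x) = x³ - 2x - 5
Initial interval: [1.87, 2.81]

Iteration 1:
  c_1 = (1.870000 + 2.810000)/2 = 2.340000
  f(c_1) = f(2.340000) = 3.132904
  f(a) × f(c) < 0, new interval: [1.870000, 2.340000]
Iteration 2:
  c_2 = (1.870000 + 2.340000)/2 = 2.105000
  f(c_2) = f(2.105000) = 0.117308
  f(a) × f(c) < 0, new interval: [1.870000, 2.105000]
Iteration 3:
  c_3 = (1.870000 + 2.105000)/2 = 1.987500
  f(c_3) = f(1.987500) = -1.124064
  f(a) × f(c) ≥ 0, new interval: [1.987500, 2.105000]
Iteration 4:
  c_4 = (1.987500 + 2.105000)/2 = 2.046250
  f(c_4) = f(2.046250) = -0.524567
  f(a) × f(c) ≥ 0, new interval: [2.046250, 2.105000]
Iteration 5:
  c_5 = (2.046250 + 2.105000)/2 = 2.075625
  f(c_5) = f(2.075625) = -0.209003
  f(a) × f(c) ≥ 0, new interval: [2.075625, 2.105000]
Iteration 6:
  c_6 = (2.075625 + 2.105000)/2 = 2.090313
  f(c_6) = f(2.090313) = -0.047200
  f(a) × f(c) ≥ 0, new interval: [2.090313, 2.105000]
Iteration 7:
  c_7 = (2.090313 + 2.105000)/2 = 2.097656
  f(c_7) = f(2.097656) = 0.034714
  f(a) × f(c) < 0, new interval: [2.090313, 2.097656]

After 7 iteration(s), the approximation is c_7 = 2.097656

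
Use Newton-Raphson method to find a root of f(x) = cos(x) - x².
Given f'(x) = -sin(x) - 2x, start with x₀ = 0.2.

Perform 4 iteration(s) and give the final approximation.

f(x) = cos(x) - x²
f'(x) = -sin(x) - 2x
x₀ = 0.2

Newton-Raphson formula: x_{n+1} = x_n - f(x_n)/f'(x_n)

Iteration 1:
  f(0.200000) = 0.940067
  f'(0.200000) = -0.598669
  x_1 = 0.200000 - 0.940067/(-0.598669) = 1.770260
Iteration 2:
  f(1.770260) = -3.331965
  f'(1.770260) = -4.520693
  x_2 = 1.770260 - (-3.331965)/(-4.520693) = 1.033213
Iteration 3:
  f(1.033213) = -0.555467
  f'(1.033213) = -2.925374
  x_3 = 1.033213 - (-0.555467)/(-2.925374) = 0.843334
Iteration 4:
  f(0.843334) = -0.046236
  f'(0.843334) = -2.433532
  x_4 = 0.843334 - (-0.046236)/(-2.433532) = 0.824335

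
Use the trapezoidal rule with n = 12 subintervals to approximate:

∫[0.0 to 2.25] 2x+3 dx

f(x) = 2x+3
a = 0.0, b = 2.25, n = 12
h = (b - a)/n = 0.187500

Trapezoidal rule: (h/2)[f(x₀) + 2f(x₁) + 2f(x₂) + ... + f(xₙ)]

x_0 = 0.0000, f(x_0) = 3.000000, coefficient = 1
x_1 = 0.1875, f(x_1) = 3.375000, coefficient = 2
x_2 = 0.3750, f(x_2) = 3.750000, coefficient = 2
x_3 = 0.5625, f(x_3) = 4.125000, coefficient = 2
x_4 = 0.7500, f(x_4) = 4.500000, coefficient = 2
x_5 = 0.9375, f(x_5) = 4.875000, coefficient = 2
x_6 = 1.1250, f(x_6) = 5.250000, coefficient = 2
x_7 = 1.3125, f(x_7) = 5.625000, coefficient = 2
x_8 = 1.5000, f(x_8) = 6.000000, coefficient = 2
x_9 = 1.6875, f(x_9) = 6.375000, coefficient = 2
x_10 = 1.8750, f(x_10) = 6.750000, coefficient = 2
x_11 = 2.0625, f(x_11) = 7.125000, coefficient = 2
x_12 = 2.2500, f(x_12) = 7.500000, coefficient = 1

I ≈ (0.187500/2) × 126.000000 = 11.812500
Exact value: 11.812500
Error: 0.000000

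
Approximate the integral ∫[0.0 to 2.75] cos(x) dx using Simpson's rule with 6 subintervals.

f(x) = cos(x)
a = 0.0, b = 2.75, n = 6
h = (b - a)/n = 0.458333

Simpson's rule: (h/3)[f(x₀) + 4f(x₁) + 2f(x₂) + ... + f(xₙ)]

x_0 = 0.0000, f(x_0) = 1.000000, coefficient = 1
x_1 = 0.4583, f(x_1) = 0.896791, coefficient = 4
x_2 = 0.9167, f(x_2) = 0.608469, coefficient = 2
x_3 = 1.3750, f(x_3) = 0.194548, coefficient = 4
x_4 = 1.8333, f(x_4) = -0.259531, coefficient = 2
x_5 = 2.2917, f(x_5) = -0.660039, coefficient = 4
x_6 = 2.7500, f(x_6) = -0.924302, coefficient = 1

I ≈ (0.458333/3) × 2.498773 = 0.381757
Exact value: 0.381661
Error: 0.000096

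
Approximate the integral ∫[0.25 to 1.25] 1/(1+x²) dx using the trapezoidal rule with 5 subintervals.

f(x) = 1/(1+x²)
a = 0.25, b = 1.25, n = 5
h = (b - a)/n = 0.200000

Trapezoidal rule: (h/2)[f(x₀) + 2f(x₁) + 2f(x₂) + ... + f(xₙ)]

x_0 = 0.2500, f(x_0) = 0.941176, coefficient = 1
x_1 = 0.4500, f(x_1) = 0.831601, coefficient = 2
x_2 = 0.6500, f(x_2) = 0.702988, coefficient = 2
x_3 = 0.8500, f(x_3) = 0.580552, coefficient = 2
x_4 = 1.0500, f(x_4) = 0.475624, coefficient = 2
x_5 = 1.2500, f(x_5) = 0.390244, coefficient = 1

I ≈ (0.200000/2) × 6.512949 = 0.651295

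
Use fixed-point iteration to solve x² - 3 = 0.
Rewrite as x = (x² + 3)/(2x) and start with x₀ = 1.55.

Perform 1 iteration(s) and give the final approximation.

Equation: x² - 3 = 0
Fixed-point form: x = (x² + 3)/(2x)
x₀ = 1.55

x_1 = g(1.550000) = 1.742742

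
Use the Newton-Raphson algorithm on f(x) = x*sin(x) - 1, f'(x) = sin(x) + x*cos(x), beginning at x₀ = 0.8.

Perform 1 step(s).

f(x) = x*sin(x) - 1
f'(x) = sin(x) + x*cos(x)
x₀ = 0.8

Newton-Raphson formula: x_{n+1} = x_n - f(x_n)/f'(x_n)

Iteration 1:
  f(0.800000) = -0.426115
  f'(0.800000) = 1.274721
  x_1 = 0.800000 - (-0.426115)/1.274721 = 1.134281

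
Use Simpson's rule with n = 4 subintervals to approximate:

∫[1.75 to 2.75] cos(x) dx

f(x) = cos(x)
a = 1.75, b = 2.75, n = 4
h = (b - a)/n = 0.250000

Simpson's rule: (h/3)[f(x₀) + 4f(x₁) + 2f(x₂) + ... + f(xₙ)]

x_0 = 1.7500, f(x_0) = -0.178246, coefficient = 1
x_1 = 2.0000, f(x_1) = -0.416147, coefficient = 4
x_2 = 2.2500, f(x_2) = -0.628174, coefficient = 2
x_3 = 2.5000, f(x_3) = -0.801144, coefficient = 4
x_4 = 2.7500, f(x_4) = -0.924302, coefficient = 1

I ≈ (0.250000/3) × -7.228057 = -0.602338
Exact value: -0.602325
Error: 0.000013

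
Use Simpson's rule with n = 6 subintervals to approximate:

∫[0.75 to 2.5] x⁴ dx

f(x) = x⁴
a = 0.75, b = 2.5, n = 6
h = (b - a)/n = 0.291667

Simpson's rule: (h/3)[f(x₀) + 4f(x₁) + 2f(x₂) + ... + f(xₙ)]

x_0 = 0.7500, f(x_0) = 0.316406, coefficient = 1
x_1 = 1.0417, f(x_1) = 1.177376, coefficient = 4
x_2 = 1.3333, f(x_2) = 3.160494, coefficient = 2
x_3 = 1.6250, f(x_3) = 6.972900, coefficient = 4
x_4 = 1.9167, f(x_4) = 13.495419, coefficient = 2
x_5 = 2.2083, f(x_5) = 23.782555, coefficient = 4
x_6 = 2.5000, f(x_6) = 39.062500, coefficient = 1

I ≈ (0.291667/3) × 200.422056 = 19.485478
Exact value: 19.483789
Error: 0.001689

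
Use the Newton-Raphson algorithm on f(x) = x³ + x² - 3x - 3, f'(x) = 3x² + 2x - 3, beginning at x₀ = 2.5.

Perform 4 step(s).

f(x) = x³ + x² - 3x - 3
f'(x) = 3x² + 2x - 3
x₀ = 2.5

Newton-Raphson formula: x_{n+1} = x_n - f(x_n)/f'(x_n)

Iteration 1:
  f(2.500000) = 11.375000
  f'(2.500000) = 20.750000
  x_1 = 2.500000 - 11.375000/20.750000 = 1.951807
Iteration 2:
  f(1.951807) = 2.389640
  f'(1.951807) = 12.332269
  x_2 = 1.951807 - 2.389640/12.332269 = 1.758036
Iteration 3:
  f(1.758036) = 0.250127
  f'(1.758036) = 9.788143
  x_3 = 1.758036 - 0.250127/9.788143 = 1.732482
Iteration 4:
  f(1.732482) = 0.004080
  f'(1.732482) = 9.469444
  x_4 = 1.732482 - 0.004080/9.469444 = 1.732051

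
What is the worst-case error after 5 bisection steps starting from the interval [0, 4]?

Bisection error bound: |error| ≤ (b-a)/2^n
|error| ≤ (4 - 0)/2^5 = 4/2^5
|error| ≤ 0.1250000000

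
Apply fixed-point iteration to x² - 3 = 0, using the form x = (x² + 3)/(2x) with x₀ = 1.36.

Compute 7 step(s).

Equation: x² - 3 = 0
Fixed-point form: x = (x² + 3)/(2x)
x₀ = 1.36

x_1 = g(1.360000) = 1.782941
x_2 = g(1.782941) = 1.732777
x_3 = g(1.732777) = 1.732051
x_4 = g(1.732051) = 1.732051
x_5 = g(1.732051) = 1.732051
x_6 = g(1.732051) = 1.732051
x_7 = g(1.732051) = 1.732051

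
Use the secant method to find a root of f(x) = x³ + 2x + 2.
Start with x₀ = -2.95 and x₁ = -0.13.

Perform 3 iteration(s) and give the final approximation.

f(x) = x³ + 2x + 2
x₀ = -2.95, x₁ = -0.13

Secant formula: x_{n+1} = x_n - f(x_n)(x_n - x_{n-1})/(f(x_n) - f(x_{n-1}))

Iteration 1:
  f(-2.950000) = -29.572375
  f(-0.130000) = 1.737803
  x_2 = -0.130000 - 1.737803×(-0.130000 - (-2.950000))/(1.737803 - (-29.572375))
       = -0.286518
Iteration 2:
  f(-0.130000) = 1.737803
  f(-0.286518) = 1.403443
  x_3 = -0.286518 - 1.403443×(-0.286518 - (-0.130000))/(1.403443 - 1.737803)
       = -0.943487
Iteration 3:
  f(-0.286518) = 1.403443
  f(-0.943487) = -0.726835
  x_4 = -0.943487 - (-0.726835)×(-0.943487 - (-0.286518))/(-0.726835 - 1.403443)
       = -0.719334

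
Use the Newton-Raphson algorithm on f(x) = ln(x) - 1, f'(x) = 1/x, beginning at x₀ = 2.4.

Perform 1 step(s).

f(x) = ln(x) - 1
f'(x) = 1/x
x₀ = 2.4

Newton-Raphson formula: x_{n+1} = x_n - f(x_n)/f'(x_n)

Iteration 1:
  f(2.400000) = -0.124531
  f'(2.400000) = 0.416667
  x_1 = 2.400000 - (-0.124531)/0.416667 = 2.698875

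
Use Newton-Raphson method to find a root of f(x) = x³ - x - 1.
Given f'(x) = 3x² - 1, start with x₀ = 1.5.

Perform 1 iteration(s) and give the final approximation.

f(x) = x³ - x - 1
f'(x) = 3x² - 1
x₀ = 1.5

Newton-Raphson formula: x_{n+1} = x_n - f(x_n)/f'(x_n)

Iteration 1:
  f(1.500000) = 0.875000
  f'(1.500000) = 5.750000
  x_1 = 1.500000 - 0.875000/5.750000 = 1.347826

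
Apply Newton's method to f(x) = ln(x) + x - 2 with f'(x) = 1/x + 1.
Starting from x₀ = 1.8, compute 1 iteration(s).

f(x) = ln(x) + x - 2
f'(x) = 1/x + 1
x₀ = 1.8

Newton-Raphson formula: x_{n+1} = x_n - f(x_n)/f'(x_n)

Iteration 1:
  f(1.800000) = 0.387787
  f'(1.800000) = 1.555556
  x_1 = 1.800000 - 0.387787/1.555556 = 1.550709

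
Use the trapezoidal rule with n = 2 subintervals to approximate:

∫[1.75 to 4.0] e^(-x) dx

f(x) = e^(-x)
a = 1.75, b = 4.0, n = 2
h = (b - a)/n = 1.125000

Trapezoidal rule: (h/2)[f(x₀) + 2f(x₁) + 2f(x₂) + ... + f(xₙ)]

x_0 = 1.7500, f(x_0) = 0.173774, coefficient = 1
x_1 = 2.8750, f(x_1) = 0.056416, coefficient = 2
x_2 = 4.0000, f(x_2) = 0.018316, coefficient = 1

I ≈ (1.125000/2) × 0.304922 = 0.171519
Exact value: 0.155458
Error: 0.016060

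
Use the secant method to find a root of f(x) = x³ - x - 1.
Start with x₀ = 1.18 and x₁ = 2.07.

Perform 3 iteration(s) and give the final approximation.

f(x) = x³ - x - 1
x₀ = 1.18, x₁ = 2.07

Secant formula: x_{n+1} = x_n - f(x_n)(x_n - x_{n-1})/(f(x_n) - f(x_{n-1}))

Iteration 1:
  f(1.180000) = -0.536968
  f(2.070000) = 5.799743
  x_2 = 2.070000 - 5.799743×(2.070000 - 1.180000)/(5.799743 - (-0.536968))
       = 1.255418
Iteration 2:
  f(2.070000) = 5.799743
  f(1.255418) = -0.276786
  x_3 = 1.255418 - (-0.276786)×(1.255418 - 2.070000)/(-0.276786 - 5.799743)
       = 1.292522
Iteration 3:
  f(1.255418) = -0.276786
  f(1.292522) = -0.133217
  x_4 = 1.292522 - (-0.133217)×(1.292522 - 1.255418)/(-0.133217 - (-0.276786))
       = 1.326951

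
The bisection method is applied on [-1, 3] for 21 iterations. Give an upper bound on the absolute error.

Bisection error bound: |error| ≤ (b-a)/2^n
|error| ≤ (3 - (-1))/2^21 = 4/2^21
|error| ≤ 0.0000019073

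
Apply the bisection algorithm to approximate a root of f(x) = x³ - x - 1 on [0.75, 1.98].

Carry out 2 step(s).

f(x) = x³ - x - 1
Initial interval: [0.75, 1.98]

Iteration 1:
  c_1 = (0.750000 + 1.980000)/2 = 1.365000
  f(c_1) = f(1.365000) = 0.178302
  f(a) × f(c) < 0, new interval: [0.750000, 1.365000]
Iteration 2:
  c_2 = (0.750000 + 1.365000)/2 = 1.057500
  f(c_2) = f(1.057500) = -0.874891
  f(a) × f(c) ≥ 0, new interval: [1.057500, 1.365000]

After 2 iteration(s), the approximation is c_2 = 1.057500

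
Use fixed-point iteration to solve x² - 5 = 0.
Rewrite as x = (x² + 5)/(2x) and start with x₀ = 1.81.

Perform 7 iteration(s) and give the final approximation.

Equation: x² - 5 = 0
Fixed-point form: x = (x² + 5)/(2x)
x₀ = 1.81

x_1 = g(1.810000) = 2.286215
x_2 = g(2.286215) = 2.236618
x_3 = g(2.236618) = 2.236068
x_4 = g(2.236068) = 2.236068
x_5 = g(2.236068) = 2.236068
x_6 = g(2.236068) = 2.236068
x_7 = g(2.236068) = 2.236068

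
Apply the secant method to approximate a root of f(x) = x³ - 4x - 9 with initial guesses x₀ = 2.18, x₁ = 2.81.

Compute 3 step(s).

f(x) = x³ - 4x - 9
x₀ = 2.18, x₁ = 2.81

Secant formula: x_{n+1} = x_n - f(x_n)(x_n - x_{n-1})/(f(x_n) - f(x_{n-1}))

Iteration 1:
  f(2.180000) = -7.359768
  f(2.810000) = 1.948041
  x_2 = 2.810000 - 1.948041×(2.810000 - 2.180000)/(1.948041 - (-7.359768))
       = 2.678147
Iteration 2:
  f(2.810000) = 1.948041
  f(2.678147) = -0.503662
  x_3 = 2.678147 - (-0.503662)×(2.678147 - 2.810000)/(-0.503662 - 1.948041)
       = 2.705234
Iteration 3:
  f(2.678147) = -0.503662
  f(2.705234) = -0.023251
  x_4 = 2.705234 - (-0.023251)×(2.705234 - 2.678147)/(-0.023251 - (-0.503662))
       = 2.706545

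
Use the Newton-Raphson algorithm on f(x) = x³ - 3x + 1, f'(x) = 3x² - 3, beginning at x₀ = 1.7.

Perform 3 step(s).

f(x) = x³ - 3x + 1
f'(x) = 3x² - 3
x₀ = 1.7

Newton-Raphson formula: x_{n+1} = x_n - f(x_n)/f'(x_n)

Iteration 1:
  f(1.700000) = 0.813000
  f'(1.700000) = 5.670000
  x_1 = 1.700000 - 0.813000/5.670000 = 1.556614
Iteration 2:
  f(1.556614) = 0.101906
  f'(1.556614) = 4.269139
  x_2 = 1.556614 - 0.101906/4.269139 = 1.532743
Iteration 3:
  f(1.532743) = 0.002647
  f'(1.532743) = 4.047907
  x_3 = 1.532743 - 0.002647/4.047907 = 1.532089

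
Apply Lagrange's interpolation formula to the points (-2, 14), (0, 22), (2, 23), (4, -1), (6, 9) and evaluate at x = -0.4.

Lagrange interpolation formula:
P(x) = Σ yᵢ × Lᵢ(x)
where Lᵢ(x) = Π_{j≠i} (x - xⱼ)/(xᵢ - xⱼ)

L_0(-0.4) = (-0.4 - 0)/(-2 - 0) × (-0.4 - 2)/(-2 - 2) × (-0.4 - 4)/(-2 - 4) × (-0.4 - 6)/(-2 - 6) = 0.070400
L_1(-0.4) = (-0.4 - (-2))/(0 - (-2)) × (-0.4 - 2)/(0 - 2) × (-0.4 - 4)/(0 - 4) × (-0.4 - 6)/(0 - 6) = 1.126400
L_2(-0.4) = (-0.4 - (-2))/(2 - (-2)) × (-0.4 - 0)/(2 - 0) × (-0.4 - 4)/(2 - 4) × (-0.4 - 6)/(2 - 6) = -0.281600
L_3(-0.4) = (-0.4 - (-2))/(4 - (-2)) × (-0.4 - 0)/(4 - 0) × (-0.4 - 2)/(4 - 2) × (-0.4 - 6)/(4 - 6) = 0.102400
L_4(-0.4) = (-0.4 - (-2))/(6 - (-2)) × (-0.4 - 0)/(6 - 0) × (-0.4 - 2)/(6 - 2) × (-0.4 - 4)/(6 - 4) = -0.017600

P(-0.4) = 14×L_0(-0.4) + 22×L_1(-0.4) + 23×L_2(-0.4) + (-1)×L_3(-0.4) + 9×L_4(-0.4)
P(-0.4) = 19.028800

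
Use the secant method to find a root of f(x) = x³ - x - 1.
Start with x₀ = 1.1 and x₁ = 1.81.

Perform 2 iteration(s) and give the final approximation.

f(x) = x³ - x - 1
x₀ = 1.1, x₁ = 1.81

Secant formula: x_{n+1} = x_n - f(x_n)(x_n - x_{n-1})/(f(x_n) - f(x_{n-1}))

Iteration 1:
  f(1.100000) = -0.769000
  f(1.810000) = 3.119741
  x_2 = 1.810000 - 3.119741×(1.810000 - 1.100000)/(3.119741 - (-0.769000))
       = 1.240403
Iteration 2:
  f(1.810000) = 3.119741
  f(1.240403) = -0.331920
  x_3 = 1.240403 - (-0.331920)×(1.240403 - 1.810000)/(-0.331920 - 3.119741)
       = 1.295177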